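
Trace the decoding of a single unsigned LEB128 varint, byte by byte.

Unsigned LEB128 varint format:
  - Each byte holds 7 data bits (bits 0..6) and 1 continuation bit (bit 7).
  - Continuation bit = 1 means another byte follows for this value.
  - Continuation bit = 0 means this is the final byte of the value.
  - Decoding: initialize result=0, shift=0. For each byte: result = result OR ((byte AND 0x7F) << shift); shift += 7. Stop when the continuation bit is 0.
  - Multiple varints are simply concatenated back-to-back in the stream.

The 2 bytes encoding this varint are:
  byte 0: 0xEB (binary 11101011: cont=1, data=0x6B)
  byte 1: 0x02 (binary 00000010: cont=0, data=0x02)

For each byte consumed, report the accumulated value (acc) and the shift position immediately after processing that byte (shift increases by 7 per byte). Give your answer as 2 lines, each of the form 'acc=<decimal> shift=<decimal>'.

byte 0=0xEB: payload=0x6B=107, contrib = 107<<0 = 107; acc -> 107, shift -> 7
byte 1=0x02: payload=0x02=2, contrib = 2<<7 = 256; acc -> 363, shift -> 14

Answer: acc=107 shift=7
acc=363 shift=14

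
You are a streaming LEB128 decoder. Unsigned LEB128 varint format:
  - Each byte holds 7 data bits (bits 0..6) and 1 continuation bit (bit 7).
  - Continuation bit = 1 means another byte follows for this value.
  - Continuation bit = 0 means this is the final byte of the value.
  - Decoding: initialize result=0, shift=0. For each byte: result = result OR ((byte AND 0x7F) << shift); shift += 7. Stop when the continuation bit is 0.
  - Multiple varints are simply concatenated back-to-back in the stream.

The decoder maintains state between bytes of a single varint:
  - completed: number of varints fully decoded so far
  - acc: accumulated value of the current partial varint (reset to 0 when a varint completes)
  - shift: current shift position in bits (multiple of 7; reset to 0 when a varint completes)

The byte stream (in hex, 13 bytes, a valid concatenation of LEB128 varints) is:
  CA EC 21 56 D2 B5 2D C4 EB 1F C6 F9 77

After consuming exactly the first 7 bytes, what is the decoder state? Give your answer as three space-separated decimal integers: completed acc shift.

byte[0]=0xCA cont=1 payload=0x4A: acc |= 74<<0 -> completed=0 acc=74 shift=7
byte[1]=0xEC cont=1 payload=0x6C: acc |= 108<<7 -> completed=0 acc=13898 shift=14
byte[2]=0x21 cont=0 payload=0x21: varint #1 complete (value=554570); reset -> completed=1 acc=0 shift=0
byte[3]=0x56 cont=0 payload=0x56: varint #2 complete (value=86); reset -> completed=2 acc=0 shift=0
byte[4]=0xD2 cont=1 payload=0x52: acc |= 82<<0 -> completed=2 acc=82 shift=7
byte[5]=0xB5 cont=1 payload=0x35: acc |= 53<<7 -> completed=2 acc=6866 shift=14
byte[6]=0x2D cont=0 payload=0x2D: varint #3 complete (value=744146); reset -> completed=3 acc=0 shift=0

Answer: 3 0 0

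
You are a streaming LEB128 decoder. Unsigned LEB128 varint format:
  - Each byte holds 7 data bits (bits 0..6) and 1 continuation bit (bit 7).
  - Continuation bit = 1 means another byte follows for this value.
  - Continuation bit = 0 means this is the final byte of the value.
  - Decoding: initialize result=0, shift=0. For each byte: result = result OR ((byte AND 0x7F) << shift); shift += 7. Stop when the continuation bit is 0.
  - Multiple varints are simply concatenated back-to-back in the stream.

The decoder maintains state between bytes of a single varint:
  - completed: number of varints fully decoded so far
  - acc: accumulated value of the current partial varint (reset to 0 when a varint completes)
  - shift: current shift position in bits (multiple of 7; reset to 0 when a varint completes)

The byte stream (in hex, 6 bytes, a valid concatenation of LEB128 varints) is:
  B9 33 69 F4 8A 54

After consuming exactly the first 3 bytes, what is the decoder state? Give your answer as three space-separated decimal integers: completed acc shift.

byte[0]=0xB9 cont=1 payload=0x39: acc |= 57<<0 -> completed=0 acc=57 shift=7
byte[1]=0x33 cont=0 payload=0x33: varint #1 complete (value=6585); reset -> completed=1 acc=0 shift=0
byte[2]=0x69 cont=0 payload=0x69: varint #2 complete (value=105); reset -> completed=2 acc=0 shift=0

Answer: 2 0 0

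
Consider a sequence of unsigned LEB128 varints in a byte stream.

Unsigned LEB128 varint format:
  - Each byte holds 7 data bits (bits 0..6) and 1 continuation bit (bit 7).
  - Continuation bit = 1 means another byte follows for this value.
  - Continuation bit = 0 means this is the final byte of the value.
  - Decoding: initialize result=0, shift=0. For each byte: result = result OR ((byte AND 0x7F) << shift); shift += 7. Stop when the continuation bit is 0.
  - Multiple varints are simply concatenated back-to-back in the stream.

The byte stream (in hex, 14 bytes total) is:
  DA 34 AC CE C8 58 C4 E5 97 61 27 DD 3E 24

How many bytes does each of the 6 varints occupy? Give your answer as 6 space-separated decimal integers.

Answer: 2 4 4 1 2 1

Derivation:
  byte[0]=0xDA cont=1 payload=0x5A=90: acc |= 90<<0 -> acc=90 shift=7
  byte[1]=0x34 cont=0 payload=0x34=52: acc |= 52<<7 -> acc=6746 shift=14 [end]
Varint 1: bytes[0:2] = DA 34 -> value 6746 (2 byte(s))
  byte[2]=0xAC cont=1 payload=0x2C=44: acc |= 44<<0 -> acc=44 shift=7
  byte[3]=0xCE cont=1 payload=0x4E=78: acc |= 78<<7 -> acc=10028 shift=14
  byte[4]=0xC8 cont=1 payload=0x48=72: acc |= 72<<14 -> acc=1189676 shift=21
  byte[5]=0x58 cont=0 payload=0x58=88: acc |= 88<<21 -> acc=185739052 shift=28 [end]
Varint 2: bytes[2:6] = AC CE C8 58 -> value 185739052 (4 byte(s))
  byte[6]=0xC4 cont=1 payload=0x44=68: acc |= 68<<0 -> acc=68 shift=7
  byte[7]=0xE5 cont=1 payload=0x65=101: acc |= 101<<7 -> acc=12996 shift=14
  byte[8]=0x97 cont=1 payload=0x17=23: acc |= 23<<14 -> acc=389828 shift=21
  byte[9]=0x61 cont=0 payload=0x61=97: acc |= 97<<21 -> acc=203813572 shift=28 [end]
Varint 3: bytes[6:10] = C4 E5 97 61 -> value 203813572 (4 byte(s))
  byte[10]=0x27 cont=0 payload=0x27=39: acc |= 39<<0 -> acc=39 shift=7 [end]
Varint 4: bytes[10:11] = 27 -> value 39 (1 byte(s))
  byte[11]=0xDD cont=1 payload=0x5D=93: acc |= 93<<0 -> acc=93 shift=7
  byte[12]=0x3E cont=0 payload=0x3E=62: acc |= 62<<7 -> acc=8029 shift=14 [end]
Varint 5: bytes[11:13] = DD 3E -> value 8029 (2 byte(s))
  byte[13]=0x24 cont=0 payload=0x24=36: acc |= 36<<0 -> acc=36 shift=7 [end]
Varint 6: bytes[13:14] = 24 -> value 36 (1 byte(s))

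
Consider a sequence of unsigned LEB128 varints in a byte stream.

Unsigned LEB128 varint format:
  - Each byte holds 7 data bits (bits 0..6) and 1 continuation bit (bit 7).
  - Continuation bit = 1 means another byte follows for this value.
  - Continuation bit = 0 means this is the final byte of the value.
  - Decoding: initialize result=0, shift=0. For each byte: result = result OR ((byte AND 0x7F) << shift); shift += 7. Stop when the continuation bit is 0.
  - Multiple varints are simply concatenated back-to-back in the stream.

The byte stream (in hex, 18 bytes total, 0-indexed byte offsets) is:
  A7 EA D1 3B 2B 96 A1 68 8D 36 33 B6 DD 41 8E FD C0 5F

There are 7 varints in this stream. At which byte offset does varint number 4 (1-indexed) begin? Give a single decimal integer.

  byte[0]=0xA7 cont=1 payload=0x27=39: acc |= 39<<0 -> acc=39 shift=7
  byte[1]=0xEA cont=1 payload=0x6A=106: acc |= 106<<7 -> acc=13607 shift=14
  byte[2]=0xD1 cont=1 payload=0x51=81: acc |= 81<<14 -> acc=1340711 shift=21
  byte[3]=0x3B cont=0 payload=0x3B=59: acc |= 59<<21 -> acc=125072679 shift=28 [end]
Varint 1: bytes[0:4] = A7 EA D1 3B -> value 125072679 (4 byte(s))
  byte[4]=0x2B cont=0 payload=0x2B=43: acc |= 43<<0 -> acc=43 shift=7 [end]
Varint 2: bytes[4:5] = 2B -> value 43 (1 byte(s))
  byte[5]=0x96 cont=1 payload=0x16=22: acc |= 22<<0 -> acc=22 shift=7
  byte[6]=0xA1 cont=1 payload=0x21=33: acc |= 33<<7 -> acc=4246 shift=14
  byte[7]=0x68 cont=0 payload=0x68=104: acc |= 104<<14 -> acc=1708182 shift=21 [end]
Varint 3: bytes[5:8] = 96 A1 68 -> value 1708182 (3 byte(s))
  byte[8]=0x8D cont=1 payload=0x0D=13: acc |= 13<<0 -> acc=13 shift=7
  byte[9]=0x36 cont=0 payload=0x36=54: acc |= 54<<7 -> acc=6925 shift=14 [end]
Varint 4: bytes[8:10] = 8D 36 -> value 6925 (2 byte(s))
  byte[10]=0x33 cont=0 payload=0x33=51: acc |= 51<<0 -> acc=51 shift=7 [end]
Varint 5: bytes[10:11] = 33 -> value 51 (1 byte(s))
  byte[11]=0xB6 cont=1 payload=0x36=54: acc |= 54<<0 -> acc=54 shift=7
  byte[12]=0xDD cont=1 payload=0x5D=93: acc |= 93<<7 -> acc=11958 shift=14
  byte[13]=0x41 cont=0 payload=0x41=65: acc |= 65<<14 -> acc=1076918 shift=21 [end]
Varint 6: bytes[11:14] = B6 DD 41 -> value 1076918 (3 byte(s))
  byte[14]=0x8E cont=1 payload=0x0E=14: acc |= 14<<0 -> acc=14 shift=7
  byte[15]=0xFD cont=1 payload=0x7D=125: acc |= 125<<7 -> acc=16014 shift=14
  byte[16]=0xC0 cont=1 payload=0x40=64: acc |= 64<<14 -> acc=1064590 shift=21
  byte[17]=0x5F cont=0 payload=0x5F=95: acc |= 95<<21 -> acc=200294030 shift=28 [end]
Varint 7: bytes[14:18] = 8E FD C0 5F -> value 200294030 (4 byte(s))

Answer: 8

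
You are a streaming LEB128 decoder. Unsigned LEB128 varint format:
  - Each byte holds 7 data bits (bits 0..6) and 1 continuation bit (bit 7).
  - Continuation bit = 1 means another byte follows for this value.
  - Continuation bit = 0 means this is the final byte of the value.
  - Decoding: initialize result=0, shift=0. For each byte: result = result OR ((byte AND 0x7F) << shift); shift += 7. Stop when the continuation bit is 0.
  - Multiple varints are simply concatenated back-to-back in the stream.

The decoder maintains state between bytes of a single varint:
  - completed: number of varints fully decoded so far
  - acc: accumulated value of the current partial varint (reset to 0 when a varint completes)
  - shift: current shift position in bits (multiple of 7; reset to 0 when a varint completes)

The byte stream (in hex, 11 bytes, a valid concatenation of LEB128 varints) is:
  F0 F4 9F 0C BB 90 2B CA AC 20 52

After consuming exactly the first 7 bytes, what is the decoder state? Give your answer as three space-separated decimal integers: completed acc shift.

byte[0]=0xF0 cont=1 payload=0x70: acc |= 112<<0 -> completed=0 acc=112 shift=7
byte[1]=0xF4 cont=1 payload=0x74: acc |= 116<<7 -> completed=0 acc=14960 shift=14
byte[2]=0x9F cont=1 payload=0x1F: acc |= 31<<14 -> completed=0 acc=522864 shift=21
byte[3]=0x0C cont=0 payload=0x0C: varint #1 complete (value=25688688); reset -> completed=1 acc=0 shift=0
byte[4]=0xBB cont=1 payload=0x3B: acc |= 59<<0 -> completed=1 acc=59 shift=7
byte[5]=0x90 cont=1 payload=0x10: acc |= 16<<7 -> completed=1 acc=2107 shift=14
byte[6]=0x2B cont=0 payload=0x2B: varint #2 complete (value=706619); reset -> completed=2 acc=0 shift=0

Answer: 2 0 0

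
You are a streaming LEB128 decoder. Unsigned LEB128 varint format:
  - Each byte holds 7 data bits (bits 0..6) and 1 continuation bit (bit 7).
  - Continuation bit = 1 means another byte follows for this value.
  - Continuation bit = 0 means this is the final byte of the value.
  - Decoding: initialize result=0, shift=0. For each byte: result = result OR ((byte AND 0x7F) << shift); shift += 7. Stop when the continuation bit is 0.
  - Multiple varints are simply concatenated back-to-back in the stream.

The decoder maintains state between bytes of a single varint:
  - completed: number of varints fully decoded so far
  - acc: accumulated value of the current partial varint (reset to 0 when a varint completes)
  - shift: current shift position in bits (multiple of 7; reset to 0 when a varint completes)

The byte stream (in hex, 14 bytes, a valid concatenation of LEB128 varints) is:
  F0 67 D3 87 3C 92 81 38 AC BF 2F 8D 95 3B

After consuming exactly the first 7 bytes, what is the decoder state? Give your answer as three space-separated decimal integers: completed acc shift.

byte[0]=0xF0 cont=1 payload=0x70: acc |= 112<<0 -> completed=0 acc=112 shift=7
byte[1]=0x67 cont=0 payload=0x67: varint #1 complete (value=13296); reset -> completed=1 acc=0 shift=0
byte[2]=0xD3 cont=1 payload=0x53: acc |= 83<<0 -> completed=1 acc=83 shift=7
byte[3]=0x87 cont=1 payload=0x07: acc |= 7<<7 -> completed=1 acc=979 shift=14
byte[4]=0x3C cont=0 payload=0x3C: varint #2 complete (value=984019); reset -> completed=2 acc=0 shift=0
byte[5]=0x92 cont=1 payload=0x12: acc |= 18<<0 -> completed=2 acc=18 shift=7
byte[6]=0x81 cont=1 payload=0x01: acc |= 1<<7 -> completed=2 acc=146 shift=14

Answer: 2 146 14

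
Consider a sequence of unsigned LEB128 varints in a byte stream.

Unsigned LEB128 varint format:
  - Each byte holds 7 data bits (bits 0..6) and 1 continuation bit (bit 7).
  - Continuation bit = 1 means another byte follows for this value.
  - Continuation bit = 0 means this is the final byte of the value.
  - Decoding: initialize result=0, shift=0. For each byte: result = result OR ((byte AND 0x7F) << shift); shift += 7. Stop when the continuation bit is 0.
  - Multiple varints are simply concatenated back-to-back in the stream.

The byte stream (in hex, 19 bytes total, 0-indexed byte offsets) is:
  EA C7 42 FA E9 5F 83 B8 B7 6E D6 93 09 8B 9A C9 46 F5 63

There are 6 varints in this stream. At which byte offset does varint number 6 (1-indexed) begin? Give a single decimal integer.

  byte[0]=0xEA cont=1 payload=0x6A=106: acc |= 106<<0 -> acc=106 shift=7
  byte[1]=0xC7 cont=1 payload=0x47=71: acc |= 71<<7 -> acc=9194 shift=14
  byte[2]=0x42 cont=0 payload=0x42=66: acc |= 66<<14 -> acc=1090538 shift=21 [end]
Varint 1: bytes[0:3] = EA C7 42 -> value 1090538 (3 byte(s))
  byte[3]=0xFA cont=1 payload=0x7A=122: acc |= 122<<0 -> acc=122 shift=7
  byte[4]=0xE9 cont=1 payload=0x69=105: acc |= 105<<7 -> acc=13562 shift=14
  byte[5]=0x5F cont=0 payload=0x5F=95: acc |= 95<<14 -> acc=1570042 shift=21 [end]
Varint 2: bytes[3:6] = FA E9 5F -> value 1570042 (3 byte(s))
  byte[6]=0x83 cont=1 payload=0x03=3: acc |= 3<<0 -> acc=3 shift=7
  byte[7]=0xB8 cont=1 payload=0x38=56: acc |= 56<<7 -> acc=7171 shift=14
  byte[8]=0xB7 cont=1 payload=0x37=55: acc |= 55<<14 -> acc=908291 shift=21
  byte[9]=0x6E cont=0 payload=0x6E=110: acc |= 110<<21 -> acc=231595011 shift=28 [end]
Varint 3: bytes[6:10] = 83 B8 B7 6E -> value 231595011 (4 byte(s))
  byte[10]=0xD6 cont=1 payload=0x56=86: acc |= 86<<0 -> acc=86 shift=7
  byte[11]=0x93 cont=1 payload=0x13=19: acc |= 19<<7 -> acc=2518 shift=14
  byte[12]=0x09 cont=0 payload=0x09=9: acc |= 9<<14 -> acc=149974 shift=21 [end]
Varint 4: bytes[10:13] = D6 93 09 -> value 149974 (3 byte(s))
  byte[13]=0x8B cont=1 payload=0x0B=11: acc |= 11<<0 -> acc=11 shift=7
  byte[14]=0x9A cont=1 payload=0x1A=26: acc |= 26<<7 -> acc=3339 shift=14
  byte[15]=0xC9 cont=1 payload=0x49=73: acc |= 73<<14 -> acc=1199371 shift=21
  byte[16]=0x46 cont=0 payload=0x46=70: acc |= 70<<21 -> acc=148000011 shift=28 [end]
Varint 5: bytes[13:17] = 8B 9A C9 46 -> value 148000011 (4 byte(s))
  byte[17]=0xF5 cont=1 payload=0x75=117: acc |= 117<<0 -> acc=117 shift=7
  byte[18]=0x63 cont=0 payload=0x63=99: acc |= 99<<7 -> acc=12789 shift=14 [end]
Varint 6: bytes[17:19] = F5 63 -> value 12789 (2 byte(s))

Answer: 17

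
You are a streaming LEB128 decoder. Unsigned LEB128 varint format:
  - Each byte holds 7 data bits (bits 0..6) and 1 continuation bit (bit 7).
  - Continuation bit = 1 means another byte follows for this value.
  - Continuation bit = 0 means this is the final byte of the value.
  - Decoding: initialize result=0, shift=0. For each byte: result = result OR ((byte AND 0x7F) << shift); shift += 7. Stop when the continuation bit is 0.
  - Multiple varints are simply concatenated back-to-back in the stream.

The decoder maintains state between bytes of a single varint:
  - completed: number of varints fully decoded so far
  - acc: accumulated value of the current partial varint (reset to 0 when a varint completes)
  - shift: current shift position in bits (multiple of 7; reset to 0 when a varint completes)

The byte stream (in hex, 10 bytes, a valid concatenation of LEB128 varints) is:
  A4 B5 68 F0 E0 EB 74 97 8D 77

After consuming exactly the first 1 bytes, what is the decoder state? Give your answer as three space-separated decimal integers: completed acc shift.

Answer: 0 36 7

Derivation:
byte[0]=0xA4 cont=1 payload=0x24: acc |= 36<<0 -> completed=0 acc=36 shift=7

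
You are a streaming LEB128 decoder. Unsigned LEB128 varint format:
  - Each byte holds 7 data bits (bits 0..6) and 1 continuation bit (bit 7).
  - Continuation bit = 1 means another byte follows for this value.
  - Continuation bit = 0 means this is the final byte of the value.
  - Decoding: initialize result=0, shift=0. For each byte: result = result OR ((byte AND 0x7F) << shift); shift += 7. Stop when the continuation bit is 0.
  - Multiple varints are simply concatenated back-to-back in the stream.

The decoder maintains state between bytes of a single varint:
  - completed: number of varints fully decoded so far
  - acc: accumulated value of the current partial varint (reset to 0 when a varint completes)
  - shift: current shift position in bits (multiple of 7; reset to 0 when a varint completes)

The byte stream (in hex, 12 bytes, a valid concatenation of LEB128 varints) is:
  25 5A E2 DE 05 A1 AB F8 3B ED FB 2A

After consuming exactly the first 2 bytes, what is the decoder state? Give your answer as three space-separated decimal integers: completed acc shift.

byte[0]=0x25 cont=0 payload=0x25: varint #1 complete (value=37); reset -> completed=1 acc=0 shift=0
byte[1]=0x5A cont=0 payload=0x5A: varint #2 complete (value=90); reset -> completed=2 acc=0 shift=0

Answer: 2 0 0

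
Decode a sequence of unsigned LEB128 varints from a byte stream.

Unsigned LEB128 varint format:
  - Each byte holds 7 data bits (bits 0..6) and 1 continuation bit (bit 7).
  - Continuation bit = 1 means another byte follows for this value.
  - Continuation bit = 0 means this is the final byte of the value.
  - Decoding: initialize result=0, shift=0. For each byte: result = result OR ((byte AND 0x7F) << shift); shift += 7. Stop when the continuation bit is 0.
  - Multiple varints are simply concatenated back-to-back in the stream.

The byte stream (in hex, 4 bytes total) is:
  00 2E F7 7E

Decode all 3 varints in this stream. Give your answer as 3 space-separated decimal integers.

  byte[0]=0x00 cont=0 payload=0x00=0: acc |= 0<<0 -> acc=0 shift=7 [end]
Varint 1: bytes[0:1] = 00 -> value 0 (1 byte(s))
  byte[1]=0x2E cont=0 payload=0x2E=46: acc |= 46<<0 -> acc=46 shift=7 [end]
Varint 2: bytes[1:2] = 2E -> value 46 (1 byte(s))
  byte[2]=0xF7 cont=1 payload=0x77=119: acc |= 119<<0 -> acc=119 shift=7
  byte[3]=0x7E cont=0 payload=0x7E=126: acc |= 126<<7 -> acc=16247 shift=14 [end]
Varint 3: bytes[2:4] = F7 7E -> value 16247 (2 byte(s))

Answer: 0 46 16247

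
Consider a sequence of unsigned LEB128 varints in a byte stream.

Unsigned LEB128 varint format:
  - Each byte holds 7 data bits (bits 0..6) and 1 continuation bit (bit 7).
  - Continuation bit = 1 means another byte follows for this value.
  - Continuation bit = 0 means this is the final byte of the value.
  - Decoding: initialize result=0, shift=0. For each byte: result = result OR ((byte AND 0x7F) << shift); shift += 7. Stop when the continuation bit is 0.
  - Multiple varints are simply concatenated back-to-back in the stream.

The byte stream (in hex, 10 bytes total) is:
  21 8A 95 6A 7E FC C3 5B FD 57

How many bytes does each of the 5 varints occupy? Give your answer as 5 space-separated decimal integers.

Answer: 1 3 1 3 2

Derivation:
  byte[0]=0x21 cont=0 payload=0x21=33: acc |= 33<<0 -> acc=33 shift=7 [end]
Varint 1: bytes[0:1] = 21 -> value 33 (1 byte(s))
  byte[1]=0x8A cont=1 payload=0x0A=10: acc |= 10<<0 -> acc=10 shift=7
  byte[2]=0x95 cont=1 payload=0x15=21: acc |= 21<<7 -> acc=2698 shift=14
  byte[3]=0x6A cont=0 payload=0x6A=106: acc |= 106<<14 -> acc=1739402 shift=21 [end]
Varint 2: bytes[1:4] = 8A 95 6A -> value 1739402 (3 byte(s))
  byte[4]=0x7E cont=0 payload=0x7E=126: acc |= 126<<0 -> acc=126 shift=7 [end]
Varint 3: bytes[4:5] = 7E -> value 126 (1 byte(s))
  byte[5]=0xFC cont=1 payload=0x7C=124: acc |= 124<<0 -> acc=124 shift=7
  byte[6]=0xC3 cont=1 payload=0x43=67: acc |= 67<<7 -> acc=8700 shift=14
  byte[7]=0x5B cont=0 payload=0x5B=91: acc |= 91<<14 -> acc=1499644 shift=21 [end]
Varint 4: bytes[5:8] = FC C3 5B -> value 1499644 (3 byte(s))
  byte[8]=0xFD cont=1 payload=0x7D=125: acc |= 125<<0 -> acc=125 shift=7
  byte[9]=0x57 cont=0 payload=0x57=87: acc |= 87<<7 -> acc=11261 shift=14 [end]
Varint 5: bytes[8:10] = FD 57 -> value 11261 (2 byte(s))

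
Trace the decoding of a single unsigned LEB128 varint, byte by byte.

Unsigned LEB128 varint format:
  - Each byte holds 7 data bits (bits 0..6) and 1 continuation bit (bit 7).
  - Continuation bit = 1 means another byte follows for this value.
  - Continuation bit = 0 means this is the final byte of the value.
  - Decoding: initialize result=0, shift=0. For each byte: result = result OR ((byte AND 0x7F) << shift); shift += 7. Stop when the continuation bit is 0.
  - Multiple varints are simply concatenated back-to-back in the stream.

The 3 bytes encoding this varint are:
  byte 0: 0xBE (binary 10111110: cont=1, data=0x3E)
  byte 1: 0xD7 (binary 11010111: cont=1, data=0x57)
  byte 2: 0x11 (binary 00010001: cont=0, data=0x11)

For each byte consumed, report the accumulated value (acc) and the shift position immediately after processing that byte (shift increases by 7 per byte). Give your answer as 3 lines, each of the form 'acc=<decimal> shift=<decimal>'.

byte 0=0xBE: payload=0x3E=62, contrib = 62<<0 = 62; acc -> 62, shift -> 7
byte 1=0xD7: payload=0x57=87, contrib = 87<<7 = 11136; acc -> 11198, shift -> 14
byte 2=0x11: payload=0x11=17, contrib = 17<<14 = 278528; acc -> 289726, shift -> 21

Answer: acc=62 shift=7
acc=11198 shift=14
acc=289726 shift=21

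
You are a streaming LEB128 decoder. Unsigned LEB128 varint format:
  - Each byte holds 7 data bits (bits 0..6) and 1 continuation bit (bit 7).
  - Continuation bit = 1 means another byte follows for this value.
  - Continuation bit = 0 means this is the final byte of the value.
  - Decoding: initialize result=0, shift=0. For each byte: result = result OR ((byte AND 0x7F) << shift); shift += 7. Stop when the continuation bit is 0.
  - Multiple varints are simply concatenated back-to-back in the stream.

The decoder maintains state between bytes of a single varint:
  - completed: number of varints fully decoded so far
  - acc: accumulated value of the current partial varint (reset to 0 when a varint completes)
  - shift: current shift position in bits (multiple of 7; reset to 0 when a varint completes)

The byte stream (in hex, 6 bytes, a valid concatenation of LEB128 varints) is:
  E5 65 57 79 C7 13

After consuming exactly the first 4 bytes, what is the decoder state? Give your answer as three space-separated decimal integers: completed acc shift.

Answer: 3 0 0

Derivation:
byte[0]=0xE5 cont=1 payload=0x65: acc |= 101<<0 -> completed=0 acc=101 shift=7
byte[1]=0x65 cont=0 payload=0x65: varint #1 complete (value=13029); reset -> completed=1 acc=0 shift=0
byte[2]=0x57 cont=0 payload=0x57: varint #2 complete (value=87); reset -> completed=2 acc=0 shift=0
byte[3]=0x79 cont=0 payload=0x79: varint #3 complete (value=121); reset -> completed=3 acc=0 shift=0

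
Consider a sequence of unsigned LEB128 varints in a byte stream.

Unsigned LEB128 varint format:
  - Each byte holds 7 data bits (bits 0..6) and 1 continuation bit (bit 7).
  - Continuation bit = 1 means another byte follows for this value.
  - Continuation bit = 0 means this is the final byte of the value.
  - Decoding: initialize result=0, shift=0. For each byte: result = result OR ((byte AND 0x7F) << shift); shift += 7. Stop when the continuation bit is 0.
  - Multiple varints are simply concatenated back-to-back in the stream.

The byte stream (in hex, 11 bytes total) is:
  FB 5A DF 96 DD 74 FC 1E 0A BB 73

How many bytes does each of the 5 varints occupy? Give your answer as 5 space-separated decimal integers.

Answer: 2 4 2 1 2

Derivation:
  byte[0]=0xFB cont=1 payload=0x7B=123: acc |= 123<<0 -> acc=123 shift=7
  byte[1]=0x5A cont=0 payload=0x5A=90: acc |= 90<<7 -> acc=11643 shift=14 [end]
Varint 1: bytes[0:2] = FB 5A -> value 11643 (2 byte(s))
  byte[2]=0xDF cont=1 payload=0x5F=95: acc |= 95<<0 -> acc=95 shift=7
  byte[3]=0x96 cont=1 payload=0x16=22: acc |= 22<<7 -> acc=2911 shift=14
  byte[4]=0xDD cont=1 payload=0x5D=93: acc |= 93<<14 -> acc=1526623 shift=21
  byte[5]=0x74 cont=0 payload=0x74=116: acc |= 116<<21 -> acc=244796255 shift=28 [end]
Varint 2: bytes[2:6] = DF 96 DD 74 -> value 244796255 (4 byte(s))
  byte[6]=0xFC cont=1 payload=0x7C=124: acc |= 124<<0 -> acc=124 shift=7
  byte[7]=0x1E cont=0 payload=0x1E=30: acc |= 30<<7 -> acc=3964 shift=14 [end]
Varint 3: bytes[6:8] = FC 1E -> value 3964 (2 byte(s))
  byte[8]=0x0A cont=0 payload=0x0A=10: acc |= 10<<0 -> acc=10 shift=7 [end]
Varint 4: bytes[8:9] = 0A -> value 10 (1 byte(s))
  byte[9]=0xBB cont=1 payload=0x3B=59: acc |= 59<<0 -> acc=59 shift=7
  byte[10]=0x73 cont=0 payload=0x73=115: acc |= 115<<7 -> acc=14779 shift=14 [end]
Varint 5: bytes[9:11] = BB 73 -> value 14779 (2 byte(s))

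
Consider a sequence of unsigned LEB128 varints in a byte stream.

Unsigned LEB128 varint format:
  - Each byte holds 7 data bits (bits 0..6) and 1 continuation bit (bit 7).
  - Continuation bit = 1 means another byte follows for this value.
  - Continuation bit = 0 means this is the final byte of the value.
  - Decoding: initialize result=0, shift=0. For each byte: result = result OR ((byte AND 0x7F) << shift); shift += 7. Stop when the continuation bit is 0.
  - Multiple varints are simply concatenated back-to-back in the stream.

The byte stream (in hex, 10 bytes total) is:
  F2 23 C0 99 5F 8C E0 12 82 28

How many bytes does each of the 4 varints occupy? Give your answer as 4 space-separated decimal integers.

Answer: 2 3 3 2

Derivation:
  byte[0]=0xF2 cont=1 payload=0x72=114: acc |= 114<<0 -> acc=114 shift=7
  byte[1]=0x23 cont=0 payload=0x23=35: acc |= 35<<7 -> acc=4594 shift=14 [end]
Varint 1: bytes[0:2] = F2 23 -> value 4594 (2 byte(s))
  byte[2]=0xC0 cont=1 payload=0x40=64: acc |= 64<<0 -> acc=64 shift=7
  byte[3]=0x99 cont=1 payload=0x19=25: acc |= 25<<7 -> acc=3264 shift=14
  byte[4]=0x5F cont=0 payload=0x5F=95: acc |= 95<<14 -> acc=1559744 shift=21 [end]
Varint 2: bytes[2:5] = C0 99 5F -> value 1559744 (3 byte(s))
  byte[5]=0x8C cont=1 payload=0x0C=12: acc |= 12<<0 -> acc=12 shift=7
  byte[6]=0xE0 cont=1 payload=0x60=96: acc |= 96<<7 -> acc=12300 shift=14
  byte[7]=0x12 cont=0 payload=0x12=18: acc |= 18<<14 -> acc=307212 shift=21 [end]
Varint 3: bytes[5:8] = 8C E0 12 -> value 307212 (3 byte(s))
  byte[8]=0x82 cont=1 payload=0x02=2: acc |= 2<<0 -> acc=2 shift=7
  byte[9]=0x28 cont=0 payload=0x28=40: acc |= 40<<7 -> acc=5122 shift=14 [end]
Varint 4: bytes[8:10] = 82 28 -> value 5122 (2 byte(s))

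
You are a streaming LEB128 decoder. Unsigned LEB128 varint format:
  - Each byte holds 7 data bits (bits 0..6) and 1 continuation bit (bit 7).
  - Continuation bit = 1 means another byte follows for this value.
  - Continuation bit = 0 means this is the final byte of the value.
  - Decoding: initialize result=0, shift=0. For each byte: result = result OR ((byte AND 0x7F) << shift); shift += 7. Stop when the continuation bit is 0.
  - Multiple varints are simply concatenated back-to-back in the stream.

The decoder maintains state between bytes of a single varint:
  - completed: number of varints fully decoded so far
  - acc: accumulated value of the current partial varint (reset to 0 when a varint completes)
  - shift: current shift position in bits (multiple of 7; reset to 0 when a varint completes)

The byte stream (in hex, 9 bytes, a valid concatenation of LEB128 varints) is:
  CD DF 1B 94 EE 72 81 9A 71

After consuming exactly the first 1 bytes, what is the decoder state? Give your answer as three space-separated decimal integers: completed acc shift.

byte[0]=0xCD cont=1 payload=0x4D: acc |= 77<<0 -> completed=0 acc=77 shift=7

Answer: 0 77 7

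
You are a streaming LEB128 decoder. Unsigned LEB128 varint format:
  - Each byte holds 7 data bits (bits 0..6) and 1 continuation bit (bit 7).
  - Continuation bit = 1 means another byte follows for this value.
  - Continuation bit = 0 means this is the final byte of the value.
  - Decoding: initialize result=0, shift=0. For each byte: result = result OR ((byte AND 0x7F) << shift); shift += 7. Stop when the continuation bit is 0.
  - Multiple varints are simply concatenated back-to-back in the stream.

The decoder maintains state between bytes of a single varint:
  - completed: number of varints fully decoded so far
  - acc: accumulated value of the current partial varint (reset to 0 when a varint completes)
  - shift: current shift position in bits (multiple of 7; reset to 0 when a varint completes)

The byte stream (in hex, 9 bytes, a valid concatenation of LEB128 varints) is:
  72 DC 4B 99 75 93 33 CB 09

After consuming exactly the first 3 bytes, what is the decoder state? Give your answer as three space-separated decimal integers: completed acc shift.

Answer: 2 0 0

Derivation:
byte[0]=0x72 cont=0 payload=0x72: varint #1 complete (value=114); reset -> completed=1 acc=0 shift=0
byte[1]=0xDC cont=1 payload=0x5C: acc |= 92<<0 -> completed=1 acc=92 shift=7
byte[2]=0x4B cont=0 payload=0x4B: varint #2 complete (value=9692); reset -> completed=2 acc=0 shift=0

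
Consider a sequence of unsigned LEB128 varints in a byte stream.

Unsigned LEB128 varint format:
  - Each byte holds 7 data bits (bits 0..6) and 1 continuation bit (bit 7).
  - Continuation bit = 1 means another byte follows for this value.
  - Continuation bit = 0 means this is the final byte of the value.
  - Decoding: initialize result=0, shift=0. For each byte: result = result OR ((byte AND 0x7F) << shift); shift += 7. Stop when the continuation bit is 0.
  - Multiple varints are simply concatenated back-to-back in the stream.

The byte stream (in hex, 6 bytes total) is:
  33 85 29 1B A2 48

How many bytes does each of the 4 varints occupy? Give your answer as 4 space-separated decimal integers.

Answer: 1 2 1 2

Derivation:
  byte[0]=0x33 cont=0 payload=0x33=51: acc |= 51<<0 -> acc=51 shift=7 [end]
Varint 1: bytes[0:1] = 33 -> value 51 (1 byte(s))
  byte[1]=0x85 cont=1 payload=0x05=5: acc |= 5<<0 -> acc=5 shift=7
  byte[2]=0x29 cont=0 payload=0x29=41: acc |= 41<<7 -> acc=5253 shift=14 [end]
Varint 2: bytes[1:3] = 85 29 -> value 5253 (2 byte(s))
  byte[3]=0x1B cont=0 payload=0x1B=27: acc |= 27<<0 -> acc=27 shift=7 [end]
Varint 3: bytes[3:4] = 1B -> value 27 (1 byte(s))
  byte[4]=0xA2 cont=1 payload=0x22=34: acc |= 34<<0 -> acc=34 shift=7
  byte[5]=0x48 cont=0 payload=0x48=72: acc |= 72<<7 -> acc=9250 shift=14 [end]
Varint 4: bytes[4:6] = A2 48 -> value 9250 (2 byte(s))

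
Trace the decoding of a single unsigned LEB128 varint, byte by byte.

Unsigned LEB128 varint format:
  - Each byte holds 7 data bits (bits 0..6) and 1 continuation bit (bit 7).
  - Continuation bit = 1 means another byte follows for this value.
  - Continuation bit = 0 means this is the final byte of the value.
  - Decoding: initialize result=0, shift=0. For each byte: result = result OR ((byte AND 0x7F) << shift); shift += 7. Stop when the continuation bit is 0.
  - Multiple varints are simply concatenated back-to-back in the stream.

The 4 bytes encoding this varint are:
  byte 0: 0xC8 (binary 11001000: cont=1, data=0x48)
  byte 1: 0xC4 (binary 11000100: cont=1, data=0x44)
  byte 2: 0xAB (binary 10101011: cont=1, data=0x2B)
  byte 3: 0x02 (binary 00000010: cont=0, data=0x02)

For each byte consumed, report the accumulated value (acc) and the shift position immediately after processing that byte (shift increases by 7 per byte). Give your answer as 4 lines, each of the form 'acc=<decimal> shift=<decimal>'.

Answer: acc=72 shift=7
acc=8776 shift=14
acc=713288 shift=21
acc=4907592 shift=28

Derivation:
byte 0=0xC8: payload=0x48=72, contrib = 72<<0 = 72; acc -> 72, shift -> 7
byte 1=0xC4: payload=0x44=68, contrib = 68<<7 = 8704; acc -> 8776, shift -> 14
byte 2=0xAB: payload=0x2B=43, contrib = 43<<14 = 704512; acc -> 713288, shift -> 21
byte 3=0x02: payload=0x02=2, contrib = 2<<21 = 4194304; acc -> 4907592, shift -> 28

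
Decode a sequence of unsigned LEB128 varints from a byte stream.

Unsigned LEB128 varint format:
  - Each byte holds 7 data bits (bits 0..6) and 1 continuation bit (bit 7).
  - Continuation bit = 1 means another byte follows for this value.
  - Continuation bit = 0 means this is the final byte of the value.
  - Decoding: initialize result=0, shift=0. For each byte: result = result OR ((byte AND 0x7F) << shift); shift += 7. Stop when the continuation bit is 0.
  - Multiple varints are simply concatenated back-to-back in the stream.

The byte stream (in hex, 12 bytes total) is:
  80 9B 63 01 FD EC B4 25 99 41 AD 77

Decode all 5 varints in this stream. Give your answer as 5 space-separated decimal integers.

  byte[0]=0x80 cont=1 payload=0x00=0: acc |= 0<<0 -> acc=0 shift=7
  byte[1]=0x9B cont=1 payload=0x1B=27: acc |= 27<<7 -> acc=3456 shift=14
  byte[2]=0x63 cont=0 payload=0x63=99: acc |= 99<<14 -> acc=1625472 shift=21 [end]
Varint 1: bytes[0:3] = 80 9B 63 -> value 1625472 (3 byte(s))
  byte[3]=0x01 cont=0 payload=0x01=1: acc |= 1<<0 -> acc=1 shift=7 [end]
Varint 2: bytes[3:4] = 01 -> value 1 (1 byte(s))
  byte[4]=0xFD cont=1 payload=0x7D=125: acc |= 125<<0 -> acc=125 shift=7
  byte[5]=0xEC cont=1 payload=0x6C=108: acc |= 108<<7 -> acc=13949 shift=14
  byte[6]=0xB4 cont=1 payload=0x34=52: acc |= 52<<14 -> acc=865917 shift=21
  byte[7]=0x25 cont=0 payload=0x25=37: acc |= 37<<21 -> acc=78460541 shift=28 [end]
Varint 3: bytes[4:8] = FD EC B4 25 -> value 78460541 (4 byte(s))
  byte[8]=0x99 cont=1 payload=0x19=25: acc |= 25<<0 -> acc=25 shift=7
  byte[9]=0x41 cont=0 payload=0x41=65: acc |= 65<<7 -> acc=8345 shift=14 [end]
Varint 4: bytes[8:10] = 99 41 -> value 8345 (2 byte(s))
  byte[10]=0xAD cont=1 payload=0x2D=45: acc |= 45<<0 -> acc=45 shift=7
  byte[11]=0x77 cont=0 payload=0x77=119: acc |= 119<<7 -> acc=15277 shift=14 [end]
Varint 5: bytes[10:12] = AD 77 -> value 15277 (2 byte(s))

Answer: 1625472 1 78460541 8345 15277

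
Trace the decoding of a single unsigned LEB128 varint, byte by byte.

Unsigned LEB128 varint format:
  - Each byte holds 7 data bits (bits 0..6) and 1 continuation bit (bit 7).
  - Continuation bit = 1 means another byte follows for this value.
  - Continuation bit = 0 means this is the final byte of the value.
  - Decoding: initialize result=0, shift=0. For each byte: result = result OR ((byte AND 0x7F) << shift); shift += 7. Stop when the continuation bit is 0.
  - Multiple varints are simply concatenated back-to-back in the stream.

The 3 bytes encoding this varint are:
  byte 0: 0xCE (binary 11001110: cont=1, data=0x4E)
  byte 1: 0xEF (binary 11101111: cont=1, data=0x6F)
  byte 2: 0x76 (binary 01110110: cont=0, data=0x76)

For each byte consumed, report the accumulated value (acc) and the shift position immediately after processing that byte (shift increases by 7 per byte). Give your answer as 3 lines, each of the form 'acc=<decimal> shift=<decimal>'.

Answer: acc=78 shift=7
acc=14286 shift=14
acc=1947598 shift=21

Derivation:
byte 0=0xCE: payload=0x4E=78, contrib = 78<<0 = 78; acc -> 78, shift -> 7
byte 1=0xEF: payload=0x6F=111, contrib = 111<<7 = 14208; acc -> 14286, shift -> 14
byte 2=0x76: payload=0x76=118, contrib = 118<<14 = 1933312; acc -> 1947598, shift -> 21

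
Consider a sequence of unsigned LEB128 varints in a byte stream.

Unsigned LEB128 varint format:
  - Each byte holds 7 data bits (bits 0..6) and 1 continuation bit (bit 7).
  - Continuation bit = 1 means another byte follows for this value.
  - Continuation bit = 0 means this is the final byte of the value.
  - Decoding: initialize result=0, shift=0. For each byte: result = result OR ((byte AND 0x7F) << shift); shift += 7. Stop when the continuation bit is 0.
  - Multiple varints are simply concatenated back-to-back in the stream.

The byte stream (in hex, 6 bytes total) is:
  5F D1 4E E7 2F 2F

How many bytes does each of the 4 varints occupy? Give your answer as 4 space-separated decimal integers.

  byte[0]=0x5F cont=0 payload=0x5F=95: acc |= 95<<0 -> acc=95 shift=7 [end]
Varint 1: bytes[0:1] = 5F -> value 95 (1 byte(s))
  byte[1]=0xD1 cont=1 payload=0x51=81: acc |= 81<<0 -> acc=81 shift=7
  byte[2]=0x4E cont=0 payload=0x4E=78: acc |= 78<<7 -> acc=10065 shift=14 [end]
Varint 2: bytes[1:3] = D1 4E -> value 10065 (2 byte(s))
  byte[3]=0xE7 cont=1 payload=0x67=103: acc |= 103<<0 -> acc=103 shift=7
  byte[4]=0x2F cont=0 payload=0x2F=47: acc |= 47<<7 -> acc=6119 shift=14 [end]
Varint 3: bytes[3:5] = E7 2F -> value 6119 (2 byte(s))
  byte[5]=0x2F cont=0 payload=0x2F=47: acc |= 47<<0 -> acc=47 shift=7 [end]
Varint 4: bytes[5:6] = 2F -> value 47 (1 byte(s))

Answer: 1 2 2 1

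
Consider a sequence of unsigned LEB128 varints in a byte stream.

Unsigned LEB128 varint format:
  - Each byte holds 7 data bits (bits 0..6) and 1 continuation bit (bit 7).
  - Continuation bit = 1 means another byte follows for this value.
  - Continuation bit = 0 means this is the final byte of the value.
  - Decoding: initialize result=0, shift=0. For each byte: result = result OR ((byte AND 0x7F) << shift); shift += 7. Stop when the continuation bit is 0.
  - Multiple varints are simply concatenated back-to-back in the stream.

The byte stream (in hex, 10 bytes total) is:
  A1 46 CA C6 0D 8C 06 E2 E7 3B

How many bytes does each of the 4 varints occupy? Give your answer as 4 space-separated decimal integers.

  byte[0]=0xA1 cont=1 payload=0x21=33: acc |= 33<<0 -> acc=33 shift=7
  byte[1]=0x46 cont=0 payload=0x46=70: acc |= 70<<7 -> acc=8993 shift=14 [end]
Varint 1: bytes[0:2] = A1 46 -> value 8993 (2 byte(s))
  byte[2]=0xCA cont=1 payload=0x4A=74: acc |= 74<<0 -> acc=74 shift=7
  byte[3]=0xC6 cont=1 payload=0x46=70: acc |= 70<<7 -> acc=9034 shift=14
  byte[4]=0x0D cont=0 payload=0x0D=13: acc |= 13<<14 -> acc=222026 shift=21 [end]
Varint 2: bytes[2:5] = CA C6 0D -> value 222026 (3 byte(s))
  byte[5]=0x8C cont=1 payload=0x0C=12: acc |= 12<<0 -> acc=12 shift=7
  byte[6]=0x06 cont=0 payload=0x06=6: acc |= 6<<7 -> acc=780 shift=14 [end]
Varint 3: bytes[5:7] = 8C 06 -> value 780 (2 byte(s))
  byte[7]=0xE2 cont=1 payload=0x62=98: acc |= 98<<0 -> acc=98 shift=7
  byte[8]=0xE7 cont=1 payload=0x67=103: acc |= 103<<7 -> acc=13282 shift=14
  byte[9]=0x3B cont=0 payload=0x3B=59: acc |= 59<<14 -> acc=979938 shift=21 [end]
Varint 4: bytes[7:10] = E2 E7 3B -> value 979938 (3 byte(s))

Answer: 2 3 2 3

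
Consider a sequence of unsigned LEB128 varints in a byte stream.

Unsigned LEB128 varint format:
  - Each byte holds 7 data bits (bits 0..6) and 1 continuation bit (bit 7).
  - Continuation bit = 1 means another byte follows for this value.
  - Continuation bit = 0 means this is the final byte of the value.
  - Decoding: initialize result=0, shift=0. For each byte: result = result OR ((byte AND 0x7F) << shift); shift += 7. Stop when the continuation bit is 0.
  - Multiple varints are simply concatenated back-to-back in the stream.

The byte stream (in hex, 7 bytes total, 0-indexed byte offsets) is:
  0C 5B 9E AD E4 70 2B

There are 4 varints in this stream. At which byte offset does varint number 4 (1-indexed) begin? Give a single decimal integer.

Answer: 6

Derivation:
  byte[0]=0x0C cont=0 payload=0x0C=12: acc |= 12<<0 -> acc=12 shift=7 [end]
Varint 1: bytes[0:1] = 0C -> value 12 (1 byte(s))
  byte[1]=0x5B cont=0 payload=0x5B=91: acc |= 91<<0 -> acc=91 shift=7 [end]
Varint 2: bytes[1:2] = 5B -> value 91 (1 byte(s))
  byte[2]=0x9E cont=1 payload=0x1E=30: acc |= 30<<0 -> acc=30 shift=7
  byte[3]=0xAD cont=1 payload=0x2D=45: acc |= 45<<7 -> acc=5790 shift=14
  byte[4]=0xE4 cont=1 payload=0x64=100: acc |= 100<<14 -> acc=1644190 shift=21
  byte[5]=0x70 cont=0 payload=0x70=112: acc |= 112<<21 -> acc=236525214 shift=28 [end]
Varint 3: bytes[2:6] = 9E AD E4 70 -> value 236525214 (4 byte(s))
  byte[6]=0x2B cont=0 payload=0x2B=43: acc |= 43<<0 -> acc=43 shift=7 [end]
Varint 4: bytes[6:7] = 2B -> value 43 (1 byte(s))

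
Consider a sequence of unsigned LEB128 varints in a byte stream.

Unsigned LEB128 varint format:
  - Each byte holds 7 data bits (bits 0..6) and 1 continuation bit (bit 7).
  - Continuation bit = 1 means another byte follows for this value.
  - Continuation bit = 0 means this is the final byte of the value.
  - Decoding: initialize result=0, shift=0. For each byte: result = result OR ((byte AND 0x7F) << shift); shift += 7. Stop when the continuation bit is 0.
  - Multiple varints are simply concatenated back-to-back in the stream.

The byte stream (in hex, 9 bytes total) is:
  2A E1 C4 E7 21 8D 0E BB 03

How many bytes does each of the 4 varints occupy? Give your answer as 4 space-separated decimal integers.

  byte[0]=0x2A cont=0 payload=0x2A=42: acc |= 42<<0 -> acc=42 shift=7 [end]
Varint 1: bytes[0:1] = 2A -> value 42 (1 byte(s))
  byte[1]=0xE1 cont=1 payload=0x61=97: acc |= 97<<0 -> acc=97 shift=7
  byte[2]=0xC4 cont=1 payload=0x44=68: acc |= 68<<7 -> acc=8801 shift=14
  byte[3]=0xE7 cont=1 payload=0x67=103: acc |= 103<<14 -> acc=1696353 shift=21
  byte[4]=0x21 cont=0 payload=0x21=33: acc |= 33<<21 -> acc=70902369 shift=28 [end]
Varint 2: bytes[1:5] = E1 C4 E7 21 -> value 70902369 (4 byte(s))
  byte[5]=0x8D cont=1 payload=0x0D=13: acc |= 13<<0 -> acc=13 shift=7
  byte[6]=0x0E cont=0 payload=0x0E=14: acc |= 14<<7 -> acc=1805 shift=14 [end]
Varint 3: bytes[5:7] = 8D 0E -> value 1805 (2 byte(s))
  byte[7]=0xBB cont=1 payload=0x3B=59: acc |= 59<<0 -> acc=59 shift=7
  byte[8]=0x03 cont=0 payload=0x03=3: acc |= 3<<7 -> acc=443 shift=14 [end]
Varint 4: bytes[7:9] = BB 03 -> value 443 (2 byte(s))

Answer: 1 4 2 2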